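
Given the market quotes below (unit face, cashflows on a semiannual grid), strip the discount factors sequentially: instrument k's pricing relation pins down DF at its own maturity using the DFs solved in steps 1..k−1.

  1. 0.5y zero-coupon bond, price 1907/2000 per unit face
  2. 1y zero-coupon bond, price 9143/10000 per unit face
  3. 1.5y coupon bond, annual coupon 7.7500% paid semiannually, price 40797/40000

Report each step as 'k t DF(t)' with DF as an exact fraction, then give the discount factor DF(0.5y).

step 1 [0.5y] zero: DF = P = 1907/2000 ≈ 0.953500
step 2 [1y] zero: DF = P = 9143/10000 ≈ 0.914300
step 3 [1.5y] bond c/2=31/800: DF=(40797/40000 − 31/800·(0.953500+0.914300))/(1+31/800) = 4561/5000 ≈ 0.912200

1 1/2 1907/2000
2 1 9143/10000
3 3/2 4561/5000
DF(0.5y) = 1907/2000 ≈ 0.953500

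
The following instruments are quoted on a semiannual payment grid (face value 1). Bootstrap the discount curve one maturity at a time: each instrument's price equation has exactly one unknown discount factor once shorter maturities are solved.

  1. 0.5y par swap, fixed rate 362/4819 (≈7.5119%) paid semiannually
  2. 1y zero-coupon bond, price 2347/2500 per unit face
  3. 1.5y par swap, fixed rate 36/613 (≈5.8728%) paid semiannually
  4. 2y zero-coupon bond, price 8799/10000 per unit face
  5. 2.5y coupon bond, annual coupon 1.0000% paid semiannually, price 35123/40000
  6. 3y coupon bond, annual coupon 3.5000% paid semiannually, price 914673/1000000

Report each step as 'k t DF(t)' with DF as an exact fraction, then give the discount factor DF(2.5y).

1 1/2 4819/5000
2 1 2347/2500
3 3/2 2293/2500
4 2 8799/10000
5 5/2 8553/10000
6 3 4103/5000
DF(2.5y) = 8553/10000 ≈ 0.855300

step 1 [0.5y] swap r/2=181/4819: DF=(1 − 181/4819·(0))/(1+181/4819) = 4819/5000 ≈ 0.963800
step 2 [1y] zero: DF = P = 2347/2500 ≈ 0.938800
step 3 [1.5y] swap r/2=18/613: DF=(1 − 18/613·(0.963800+0.938800))/(1+18/613) = 2293/2500 ≈ 0.917200
step 4 [2y] zero: DF = P = 8799/10000 ≈ 0.879900
step 5 [2.5y] bond c/2=1/200: DF=(35123/40000 − 1/200·(0.963800+0.938800+0.917200+0.879900))/(1+1/200) = 8553/10000 ≈ 0.855300
step 6 [3y] bond c/2=7/400: DF=(914673/1000000 − 7/400·(0.963800+0.938800+0.917200+0.879900+0.855300))/(1+7/400) = 4103/5000 ≈ 0.820600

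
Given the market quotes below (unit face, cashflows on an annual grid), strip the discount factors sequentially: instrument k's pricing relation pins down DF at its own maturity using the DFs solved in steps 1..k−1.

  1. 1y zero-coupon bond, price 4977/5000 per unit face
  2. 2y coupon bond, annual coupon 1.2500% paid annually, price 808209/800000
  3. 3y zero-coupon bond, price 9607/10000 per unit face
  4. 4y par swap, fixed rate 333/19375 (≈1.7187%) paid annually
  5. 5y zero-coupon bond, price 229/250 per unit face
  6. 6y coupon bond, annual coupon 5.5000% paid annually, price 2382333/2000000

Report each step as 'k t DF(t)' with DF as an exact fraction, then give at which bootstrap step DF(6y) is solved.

step 1 [1y] zero: DF = P = 4977/5000 ≈ 0.995400
step 2 [2y] bond c/1=1/80: DF=(808209/800000 − 1/80·(0.995400))/(1+1/80) = 1971/2000 ≈ 0.985500
step 3 [3y] zero: DF = P = 9607/10000 ≈ 0.960700
step 4 [4y] swap r/1=333/19375: DF=(1 − 333/19375·(0.995400+0.985500+0.960700))/(1+333/19375) = 4667/5000 ≈ 0.933400
step 5 [5y] zero: DF = P = 229/250 ≈ 0.916000
step 6 [6y] bond c/1=11/200: DF=(2382333/2000000 − 11/200·(0.995400+0.985500+0.960700+0.933400+0.916000))/(1+11/200) = 8793/10000 ≈ 0.879300

1 1 4977/5000
2 2 1971/2000
3 3 9607/10000
4 4 4667/5000
5 5 229/250
6 6 8793/10000
DF(6y) is solved at step 6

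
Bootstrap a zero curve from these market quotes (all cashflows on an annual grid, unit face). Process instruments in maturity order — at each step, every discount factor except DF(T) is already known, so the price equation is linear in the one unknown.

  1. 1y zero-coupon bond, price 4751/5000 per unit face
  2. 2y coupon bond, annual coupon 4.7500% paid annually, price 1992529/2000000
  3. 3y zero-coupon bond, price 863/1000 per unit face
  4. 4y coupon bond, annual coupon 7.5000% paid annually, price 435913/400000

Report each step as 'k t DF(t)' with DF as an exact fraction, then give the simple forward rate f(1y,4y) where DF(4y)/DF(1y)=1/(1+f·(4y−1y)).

step 1 [1y] zero: DF = P = 4751/5000 ≈ 0.950200
step 2 [2y] bond c/1=19/400: DF=(1992529/2000000 − 19/400·(0.950200))/(1+19/400) = 227/250 ≈ 0.908000
step 3 [3y] zero: DF = P = 863/1000 ≈ 0.863000
step 4 [4y] bond c/1=3/40: DF=(435913/400000 − 3/40·(0.950200+0.908000+0.863000))/(1+3/40) = 8239/10000 ≈ 0.823900

1 1 4751/5000
2 2 227/250
3 3 863/1000
4 4 8239/10000
f(1y,4y) = ((4751/5000)/(8239/10000) − 1)/(3) = 421/8239 ≈ 5.1098%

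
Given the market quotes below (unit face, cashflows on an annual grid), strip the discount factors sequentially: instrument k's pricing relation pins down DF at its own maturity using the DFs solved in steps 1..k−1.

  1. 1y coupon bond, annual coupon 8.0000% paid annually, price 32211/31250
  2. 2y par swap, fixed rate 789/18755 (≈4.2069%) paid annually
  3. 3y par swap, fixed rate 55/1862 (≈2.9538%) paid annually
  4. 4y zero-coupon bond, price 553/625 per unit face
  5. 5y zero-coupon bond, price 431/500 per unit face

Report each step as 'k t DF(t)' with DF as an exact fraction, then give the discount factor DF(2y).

1 1 1193/1250
2 2 9211/10000
3 3 367/400
4 4 553/625
5 5 431/500
DF(2y) = 9211/10000 ≈ 0.921100

step 1 [1y] bond c/1=2/25: DF=(32211/31250 − 2/25·(0))/(1+2/25) = 1193/1250 ≈ 0.954400
step 2 [2y] swap r/1=789/18755: DF=(1 − 789/18755·(0.954400))/(1+789/18755) = 9211/10000 ≈ 0.921100
step 3 [3y] swap r/1=55/1862: DF=(1 − 55/1862·(0.954400+0.921100))/(1+55/1862) = 367/400 ≈ 0.917500
step 4 [4y] zero: DF = P = 553/625 ≈ 0.884800
step 5 [5y] zero: DF = P = 431/500 ≈ 0.862000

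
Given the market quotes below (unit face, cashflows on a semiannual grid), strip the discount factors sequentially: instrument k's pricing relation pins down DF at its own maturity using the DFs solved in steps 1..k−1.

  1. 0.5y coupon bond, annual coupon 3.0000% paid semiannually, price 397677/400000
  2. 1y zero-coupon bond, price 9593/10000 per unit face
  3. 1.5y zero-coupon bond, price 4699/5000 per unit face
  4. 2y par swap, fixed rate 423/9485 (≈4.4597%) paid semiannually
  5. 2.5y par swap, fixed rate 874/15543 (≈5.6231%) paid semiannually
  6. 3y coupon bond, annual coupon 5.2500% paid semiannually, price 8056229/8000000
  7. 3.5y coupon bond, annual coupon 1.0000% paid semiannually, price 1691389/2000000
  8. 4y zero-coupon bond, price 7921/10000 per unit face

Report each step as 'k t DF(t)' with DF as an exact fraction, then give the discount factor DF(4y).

step 1 [0.5y] bond c/2=3/200: DF=(397677/400000 − 3/200·(0))/(1+3/200) = 1959/2000 ≈ 0.979500
step 2 [1y] zero: DF = P = 9593/10000 ≈ 0.959300
step 3 [1.5y] zero: DF = P = 4699/5000 ≈ 0.939800
step 4 [2y] swap r/2=423/18970: DF=(1 − 423/18970·(0.979500+0.959300+0.939800))/(1+423/18970) = 4577/5000 ≈ 0.915400
step 5 [2.5y] swap r/2=437/15543: DF=(1 − 437/15543·(0.979500+0.959300+0.939800+0.915400))/(1+437/15543) = 8689/10000 ≈ 0.868900
step 6 [3y] bond c/2=21/800: DF=(8056229/8000000 − 21/800·(0.979500+0.959300+0.939800+0.915400+0.868900))/(1+21/800) = 431/500 ≈ 0.862000
step 7 [3.5y] bond c/2=1/200: DF=(1691389/2000000 − 1/200·(0.979500+0.959300+0.939800+0.915400+0.868900+0.862000))/(1+1/200) = 407/500 ≈ 0.814000
step 8 [4y] zero: DF = P = 7921/10000 ≈ 0.792100

1 1/2 1959/2000
2 1 9593/10000
3 3/2 4699/5000
4 2 4577/5000
5 5/2 8689/10000
6 3 431/500
7 7/2 407/500
8 4 7921/10000
DF(4y) = 7921/10000 ≈ 0.792100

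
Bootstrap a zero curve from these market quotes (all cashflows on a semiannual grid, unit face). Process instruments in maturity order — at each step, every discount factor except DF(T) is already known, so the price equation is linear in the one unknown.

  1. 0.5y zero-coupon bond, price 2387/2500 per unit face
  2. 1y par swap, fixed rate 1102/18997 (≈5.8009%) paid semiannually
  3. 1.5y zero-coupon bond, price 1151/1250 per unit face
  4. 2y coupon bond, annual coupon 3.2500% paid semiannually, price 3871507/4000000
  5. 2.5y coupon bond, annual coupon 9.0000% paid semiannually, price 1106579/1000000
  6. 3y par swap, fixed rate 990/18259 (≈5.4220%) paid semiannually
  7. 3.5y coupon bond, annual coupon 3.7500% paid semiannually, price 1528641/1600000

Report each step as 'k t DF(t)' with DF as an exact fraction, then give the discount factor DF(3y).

1 1/2 2387/2500
2 1 9449/10000
3 3/2 1151/1250
4 2 9073/10000
5 5/2 1123/1250
6 3 1703/2000
7 7/2 837/1000
DF(3y) = 1703/2000 ≈ 0.851500

step 1 [0.5y] zero: DF = P = 2387/2500 ≈ 0.954800
step 2 [1y] swap r/2=551/18997: DF=(1 − 551/18997·(0.954800))/(1+551/18997) = 9449/10000 ≈ 0.944900
step 3 [1.5y] zero: DF = P = 1151/1250 ≈ 0.920800
step 4 [2y] bond c/2=13/800: DF=(3871507/4000000 − 13/800·(0.954800+0.944900+0.920800))/(1+13/800) = 9073/10000 ≈ 0.907300
step 5 [2.5y] bond c/2=9/200: DF=(1106579/1000000 − 9/200·(0.954800+0.944900+0.920800+0.907300))/(1+9/200) = 1123/1250 ≈ 0.898400
step 6 [3y] swap r/2=495/18259: DF=(1 − 495/18259·(0.954800+0.944900+0.920800+0.907300+0.898400))/(1+495/18259) = 1703/2000 ≈ 0.851500
step 7 [3.5y] bond c/2=3/160: DF=(1528641/1600000 − 3/160·(0.954800+0.944900+0.920800+0.907300+0.898400+0.851500))/(1+3/160) = 837/1000 ≈ 0.837000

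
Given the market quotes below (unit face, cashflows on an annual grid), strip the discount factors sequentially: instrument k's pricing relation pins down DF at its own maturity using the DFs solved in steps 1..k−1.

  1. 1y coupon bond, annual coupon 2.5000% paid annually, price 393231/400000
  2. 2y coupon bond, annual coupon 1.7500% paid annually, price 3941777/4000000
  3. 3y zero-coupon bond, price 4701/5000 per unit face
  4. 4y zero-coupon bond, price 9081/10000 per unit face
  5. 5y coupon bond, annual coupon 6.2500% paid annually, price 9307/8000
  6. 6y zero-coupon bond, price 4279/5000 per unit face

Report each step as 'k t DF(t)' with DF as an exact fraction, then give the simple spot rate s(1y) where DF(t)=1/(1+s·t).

step 1 [1y] bond c/1=1/40: DF=(393231/400000 − 1/40·(0))/(1+1/40) = 9591/10000 ≈ 0.959100
step 2 [2y] bond c/1=7/400: DF=(3941777/4000000 − 7/400·(0.959100))/(1+7/400) = 119/125 ≈ 0.952000
step 3 [3y] zero: DF = P = 4701/5000 ≈ 0.940200
step 4 [4y] zero: DF = P = 9081/10000 ≈ 0.908100
step 5 [5y] bond c/1=1/16: DF=(9307/8000 − 1/16·(0.959100+0.952000+0.940200+0.908100))/(1+1/16) = 4369/5000 ≈ 0.873800
step 6 [6y] zero: DF = P = 4279/5000 ≈ 0.855800

1 1 9591/10000
2 2 119/125
3 3 4701/5000
4 4 9081/10000
5 5 4369/5000
6 6 4279/5000
s(1y) = (1/(9591/10000) − 1)/(1) = 409/9591 ≈ 4.2644%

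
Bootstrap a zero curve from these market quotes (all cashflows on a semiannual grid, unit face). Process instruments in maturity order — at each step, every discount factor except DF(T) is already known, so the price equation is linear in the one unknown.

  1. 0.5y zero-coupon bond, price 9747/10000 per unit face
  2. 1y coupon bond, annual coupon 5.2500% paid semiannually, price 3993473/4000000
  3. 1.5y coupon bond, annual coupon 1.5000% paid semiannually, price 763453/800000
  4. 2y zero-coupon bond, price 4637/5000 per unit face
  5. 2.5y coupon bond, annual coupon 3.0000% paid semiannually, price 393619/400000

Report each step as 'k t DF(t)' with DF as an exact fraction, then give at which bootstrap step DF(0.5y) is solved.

step 1 [0.5y] zero: DF = P = 9747/10000 ≈ 0.974700
step 2 [1y] bond c/2=21/800: DF=(3993473/4000000 − 21/800·(0.974700))/(1+21/800) = 9479/10000 ≈ 0.947900
step 3 [1.5y] bond c/2=3/400: DF=(763453/800000 − 3/400·(0.974700+0.947900))/(1+3/400) = 9329/10000 ≈ 0.932900
step 4 [2y] zero: DF = P = 4637/5000 ≈ 0.927400
step 5 [2.5y] bond c/2=3/200: DF=(393619/400000 − 3/200·(0.974700+0.947900+0.932900+0.927400))/(1+3/200) = 571/625 ≈ 0.913600

1 1/2 9747/10000
2 1 9479/10000
3 3/2 9329/10000
4 2 4637/5000
5 5/2 571/625
DF(0.5y) is solved at step 1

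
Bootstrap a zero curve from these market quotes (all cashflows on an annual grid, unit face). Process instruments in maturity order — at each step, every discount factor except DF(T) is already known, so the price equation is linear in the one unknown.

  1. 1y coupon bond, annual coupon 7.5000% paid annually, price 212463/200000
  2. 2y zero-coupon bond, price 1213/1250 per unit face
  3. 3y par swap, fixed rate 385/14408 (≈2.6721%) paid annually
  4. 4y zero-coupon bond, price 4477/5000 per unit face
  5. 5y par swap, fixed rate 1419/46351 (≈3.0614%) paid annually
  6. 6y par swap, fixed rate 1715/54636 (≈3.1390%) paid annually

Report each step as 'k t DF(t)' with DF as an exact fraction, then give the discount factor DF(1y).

step 1 [1y] bond c/1=3/40: DF=(212463/200000 − 3/40·(0))/(1+3/40) = 4941/5000 ≈ 0.988200
step 2 [2y] zero: DF = P = 1213/1250 ≈ 0.970400
step 3 [3y] swap r/1=385/14408: DF=(1 − 385/14408·(0.988200+0.970400))/(1+385/14408) = 923/1000 ≈ 0.923000
step 4 [4y] zero: DF = P = 4477/5000 ≈ 0.895400
step 5 [5y] swap r/1=1419/46351: DF=(1 − 1419/46351·(0.988200+0.970400+0.923000+0.895400))/(1+1419/46351) = 8581/10000 ≈ 0.858100
step 6 [6y] swap r/1=1715/54636: DF=(1 − 1715/54636·(0.988200+0.970400+0.923000+0.895400+0.858100))/(1+1715/54636) = 1657/2000 ≈ 0.828500

1 1 4941/5000
2 2 1213/1250
3 3 923/1000
4 4 4477/5000
5 5 8581/10000
6 6 1657/2000
DF(1y) = 4941/5000 ≈ 0.988200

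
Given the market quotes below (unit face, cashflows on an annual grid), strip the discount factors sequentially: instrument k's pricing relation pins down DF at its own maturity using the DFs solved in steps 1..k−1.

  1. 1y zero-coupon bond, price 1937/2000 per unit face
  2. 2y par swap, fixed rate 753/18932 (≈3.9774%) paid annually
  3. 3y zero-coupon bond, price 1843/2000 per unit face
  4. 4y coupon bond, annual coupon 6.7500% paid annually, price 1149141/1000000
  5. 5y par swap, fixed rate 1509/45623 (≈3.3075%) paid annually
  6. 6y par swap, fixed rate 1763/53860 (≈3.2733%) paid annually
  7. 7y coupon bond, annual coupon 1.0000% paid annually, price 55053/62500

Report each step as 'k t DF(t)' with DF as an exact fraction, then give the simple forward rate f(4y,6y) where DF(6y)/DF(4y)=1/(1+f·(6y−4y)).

step 1 [1y] zero: DF = P = 1937/2000 ≈ 0.968500
step 2 [2y] swap r/1=753/18932: DF=(1 − 753/18932·(0.968500))/(1+753/18932) = 9247/10000 ≈ 0.924700
step 3 [3y] zero: DF = P = 1843/2000 ≈ 0.921500
step 4 [4y] bond c/1=27/400: DF=(1149141/1000000 − 27/400·(0.968500+0.924700+0.921500))/(1+27/400) = 1797/2000 ≈ 0.898500
step 5 [5y] swap r/1=1509/45623: DF=(1 − 1509/45623·(0.968500+0.924700+0.921500+0.898500))/(1+1509/45623) = 8491/10000 ≈ 0.849100
step 6 [6y] swap r/1=1763/53860: DF=(1 − 1763/53860·(0.968500+0.924700+0.921500+0.898500+0.849100))/(1+1763/53860) = 8237/10000 ≈ 0.823700
step 7 [7y] bond c/1=1/100: DF=(55053/62500 − 1/100·(0.968500+0.924700+0.921500+0.898500+0.849100+0.823700))/(1+1/100) = 2047/2500 ≈ 0.818800

1 1 1937/2000
2 2 9247/10000
3 3 1843/2000
4 4 1797/2000
5 5 8491/10000
6 6 8237/10000
7 7 2047/2500
f(4y,6y) = ((1797/2000)/(8237/10000) − 1)/(2) = 374/8237 ≈ 4.5405%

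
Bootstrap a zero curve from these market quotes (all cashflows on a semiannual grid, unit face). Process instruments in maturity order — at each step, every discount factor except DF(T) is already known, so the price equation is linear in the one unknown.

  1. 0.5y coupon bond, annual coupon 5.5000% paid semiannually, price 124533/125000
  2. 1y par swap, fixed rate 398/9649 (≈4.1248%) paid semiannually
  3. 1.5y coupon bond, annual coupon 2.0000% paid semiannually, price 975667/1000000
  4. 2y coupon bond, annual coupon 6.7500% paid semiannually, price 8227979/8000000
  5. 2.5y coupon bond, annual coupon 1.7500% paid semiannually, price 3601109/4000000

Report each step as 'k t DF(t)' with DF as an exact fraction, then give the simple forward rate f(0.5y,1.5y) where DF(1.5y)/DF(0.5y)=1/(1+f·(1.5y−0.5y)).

1 1/2 606/625
2 1 4801/5000
3 3/2 9469/10000
4 2 901/1000
5 5/2 8597/10000
f(0.5y,1.5y) = ((606/625)/(9469/10000) − 1)/(1) = 227/9469 ≈ 2.3973%

step 1 [0.5y] bond c/2=11/400: DF=(124533/125000 − 11/400·(0))/(1+11/400) = 606/625 ≈ 0.969600
step 2 [1y] swap r/2=199/9649: DF=(1 − 199/9649·(0.969600))/(1+199/9649) = 4801/5000 ≈ 0.960200
step 3 [1.5y] bond c/2=1/100: DF=(975667/1000000 − 1/100·(0.969600+0.960200))/(1+1/100) = 9469/10000 ≈ 0.946900
step 4 [2y] bond c/2=27/800: DF=(8227979/8000000 − 27/800·(0.969600+0.960200+0.946900))/(1+27/800) = 901/1000 ≈ 0.901000
step 5 [2.5y] bond c/2=7/800: DF=(3601109/4000000 − 7/800·(0.969600+0.960200+0.946900+0.901000))/(1+7/800) = 8597/10000 ≈ 0.859700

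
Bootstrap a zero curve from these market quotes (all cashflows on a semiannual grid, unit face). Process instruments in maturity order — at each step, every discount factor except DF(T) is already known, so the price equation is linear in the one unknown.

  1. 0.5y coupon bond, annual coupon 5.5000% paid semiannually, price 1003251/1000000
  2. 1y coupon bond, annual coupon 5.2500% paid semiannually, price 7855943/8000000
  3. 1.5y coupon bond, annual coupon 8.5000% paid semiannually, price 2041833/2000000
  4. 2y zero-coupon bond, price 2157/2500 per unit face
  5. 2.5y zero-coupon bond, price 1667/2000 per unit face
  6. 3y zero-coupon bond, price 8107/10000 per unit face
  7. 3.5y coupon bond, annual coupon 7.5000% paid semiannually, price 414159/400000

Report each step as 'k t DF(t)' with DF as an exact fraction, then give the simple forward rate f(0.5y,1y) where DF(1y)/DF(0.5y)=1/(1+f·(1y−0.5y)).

1 1/2 2441/2500
2 1 9319/10000
3 3/2 1803/2000
4 2 2157/2500
5 5/2 1667/2000
6 3 8107/10000
7 7/2 4029/5000
f(0.5y,1y) = ((2441/2500)/(9319/10000) − 1)/(1/2) = 890/9319 ≈ 9.5504%

step 1 [0.5y] bond c/2=11/400: DF=(1003251/1000000 − 11/400·(0))/(1+11/400) = 2441/2500 ≈ 0.976400
step 2 [1y] bond c/2=21/800: DF=(7855943/8000000 − 21/800·(0.976400))/(1+21/800) = 9319/10000 ≈ 0.931900
step 3 [1.5y] bond c/2=17/400: DF=(2041833/2000000 − 17/400·(0.976400+0.931900))/(1+17/400) = 1803/2000 ≈ 0.901500
step 4 [2y] zero: DF = P = 2157/2500 ≈ 0.862800
step 5 [2.5y] zero: DF = P = 1667/2000 ≈ 0.833500
step 6 [3y] zero: DF = P = 8107/10000 ≈ 0.810700
step 7 [3.5y] bond c/2=3/80: DF=(414159/400000 − 3/80·(0.976400+0.931900+0.901500+0.862800+0.833500+0.810700))/(1+3/80) = 4029/5000 ≈ 0.805800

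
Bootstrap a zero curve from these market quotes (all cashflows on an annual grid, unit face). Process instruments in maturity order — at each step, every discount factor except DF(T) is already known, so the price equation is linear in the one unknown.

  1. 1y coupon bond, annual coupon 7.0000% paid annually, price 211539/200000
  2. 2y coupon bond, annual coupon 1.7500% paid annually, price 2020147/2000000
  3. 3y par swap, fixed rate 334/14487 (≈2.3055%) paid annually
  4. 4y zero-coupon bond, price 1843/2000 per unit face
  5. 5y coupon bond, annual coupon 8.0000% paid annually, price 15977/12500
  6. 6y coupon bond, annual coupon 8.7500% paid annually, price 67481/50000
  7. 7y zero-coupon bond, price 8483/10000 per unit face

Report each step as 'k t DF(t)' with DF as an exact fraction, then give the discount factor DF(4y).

1 1 1977/2000
2 2 9757/10000
3 3 2333/2500
4 4 1843/2000
5 5 4503/5000
6 6 8613/10000
7 7 8483/10000
DF(4y) = 1843/2000 ≈ 0.921500

step 1 [1y] bond c/1=7/100: DF=(211539/200000 − 7/100·(0))/(1+7/100) = 1977/2000 ≈ 0.988500
step 2 [2y] bond c/1=7/400: DF=(2020147/2000000 − 7/400·(0.988500))/(1+7/400) = 9757/10000 ≈ 0.975700
step 3 [3y] swap r/1=334/14487: DF=(1 − 334/14487·(0.988500+0.975700))/(1+334/14487) = 2333/2500 ≈ 0.933200
step 4 [4y] zero: DF = P = 1843/2000 ≈ 0.921500
step 5 [5y] bond c/1=2/25: DF=(15977/12500 − 2/25·(0.988500+0.975700+0.933200+0.921500))/(1+2/25) = 4503/5000 ≈ 0.900600
step 6 [6y] bond c/1=7/80: DF=(67481/50000 − 7/80·(0.988500+0.975700+0.933200+0.921500+0.900600))/(1+7/80) = 8613/10000 ≈ 0.861300
step 7 [7y] zero: DF = P = 8483/10000 ≈ 0.848300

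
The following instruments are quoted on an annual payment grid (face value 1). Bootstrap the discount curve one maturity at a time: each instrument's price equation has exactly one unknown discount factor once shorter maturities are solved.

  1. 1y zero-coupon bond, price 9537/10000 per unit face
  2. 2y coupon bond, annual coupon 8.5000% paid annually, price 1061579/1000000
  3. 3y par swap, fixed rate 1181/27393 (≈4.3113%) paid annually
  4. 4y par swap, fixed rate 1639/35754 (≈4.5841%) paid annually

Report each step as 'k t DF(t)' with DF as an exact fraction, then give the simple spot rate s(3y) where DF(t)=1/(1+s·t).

1 1 9537/10000
2 2 9037/10000
3 3 8819/10000
4 4 8361/10000
s(3y) = (1/(8819/10000) − 1)/(3) = 1181/26457 ≈ 4.4638%

step 1 [1y] zero: DF = P = 9537/10000 ≈ 0.953700
step 2 [2y] bond c/1=17/200: DF=(1061579/1000000 − 17/200·(0.953700))/(1+17/200) = 9037/10000 ≈ 0.903700
step 3 [3y] swap r/1=1181/27393: DF=(1 − 1181/27393·(0.953700+0.903700))/(1+1181/27393) = 8819/10000 ≈ 0.881900
step 4 [4y] swap r/1=1639/35754: DF=(1 − 1639/35754·(0.953700+0.903700+0.881900))/(1+1639/35754) = 8361/10000 ≈ 0.836100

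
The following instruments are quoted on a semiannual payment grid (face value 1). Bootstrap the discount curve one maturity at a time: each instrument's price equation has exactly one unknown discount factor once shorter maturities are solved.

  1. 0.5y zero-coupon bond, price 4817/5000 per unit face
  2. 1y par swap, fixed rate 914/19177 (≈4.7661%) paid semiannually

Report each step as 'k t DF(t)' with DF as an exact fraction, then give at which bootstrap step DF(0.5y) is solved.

step 1 [0.5y] zero: DF = P = 4817/5000 ≈ 0.963400
step 2 [1y] swap r/2=457/19177: DF=(1 − 457/19177·(0.963400))/(1+457/19177) = 9543/10000 ≈ 0.954300

1 1/2 4817/5000
2 1 9543/10000
DF(0.5y) is solved at step 1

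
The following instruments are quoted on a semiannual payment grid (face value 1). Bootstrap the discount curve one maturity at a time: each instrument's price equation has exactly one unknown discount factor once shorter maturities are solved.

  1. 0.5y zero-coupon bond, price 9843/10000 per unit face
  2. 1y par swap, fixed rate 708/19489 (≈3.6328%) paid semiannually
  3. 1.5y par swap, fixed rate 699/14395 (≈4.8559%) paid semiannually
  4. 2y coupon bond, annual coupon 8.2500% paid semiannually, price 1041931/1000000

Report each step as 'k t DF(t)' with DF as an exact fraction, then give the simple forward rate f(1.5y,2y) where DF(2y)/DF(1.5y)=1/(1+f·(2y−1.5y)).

1 1/2 9843/10000
2 1 4823/5000
3 3/2 9301/10000
4 2 4433/5000
f(1.5y,2y) = ((9301/10000)/(4433/5000) − 1)/(1/2) = 435/4433 ≈ 9.8128%

step 1 [0.5y] zero: DF = P = 9843/10000 ≈ 0.984300
step 2 [1y] swap r/2=354/19489: DF=(1 − 354/19489·(0.984300))/(1+354/19489) = 4823/5000 ≈ 0.964600
step 3 [1.5y] swap r/2=699/28790: DF=(1 − 699/28790·(0.984300+0.964600))/(1+699/28790) = 9301/10000 ≈ 0.930100
step 4 [2y] bond c/2=33/800: DF=(1041931/1000000 − 33/800·(0.984300+0.964600+0.930100))/(1+33/800) = 4433/5000 ≈ 0.886600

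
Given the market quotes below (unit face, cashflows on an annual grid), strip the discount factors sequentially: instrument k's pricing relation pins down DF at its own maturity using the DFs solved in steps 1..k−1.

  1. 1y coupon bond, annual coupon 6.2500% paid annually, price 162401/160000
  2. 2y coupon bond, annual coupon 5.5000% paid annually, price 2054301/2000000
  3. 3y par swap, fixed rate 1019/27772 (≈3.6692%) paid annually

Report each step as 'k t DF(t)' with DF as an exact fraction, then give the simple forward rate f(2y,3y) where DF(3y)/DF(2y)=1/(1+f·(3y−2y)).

1 1 9553/10000
2 2 4619/5000
3 3 8981/10000
f(2y,3y) = ((4619/5000)/(8981/10000) − 1)/(1) = 257/8981 ≈ 2.8616%

step 1 [1y] bond c/1=1/16: DF=(162401/160000 − 1/16·(0))/(1+1/16) = 9553/10000 ≈ 0.955300
step 2 [2y] bond c/1=11/200: DF=(2054301/2000000 − 11/200·(0.955300))/(1+11/200) = 4619/5000 ≈ 0.923800
step 3 [3y] swap r/1=1019/27772: DF=(1 − 1019/27772·(0.955300+0.923800))/(1+1019/27772) = 8981/10000 ≈ 0.898100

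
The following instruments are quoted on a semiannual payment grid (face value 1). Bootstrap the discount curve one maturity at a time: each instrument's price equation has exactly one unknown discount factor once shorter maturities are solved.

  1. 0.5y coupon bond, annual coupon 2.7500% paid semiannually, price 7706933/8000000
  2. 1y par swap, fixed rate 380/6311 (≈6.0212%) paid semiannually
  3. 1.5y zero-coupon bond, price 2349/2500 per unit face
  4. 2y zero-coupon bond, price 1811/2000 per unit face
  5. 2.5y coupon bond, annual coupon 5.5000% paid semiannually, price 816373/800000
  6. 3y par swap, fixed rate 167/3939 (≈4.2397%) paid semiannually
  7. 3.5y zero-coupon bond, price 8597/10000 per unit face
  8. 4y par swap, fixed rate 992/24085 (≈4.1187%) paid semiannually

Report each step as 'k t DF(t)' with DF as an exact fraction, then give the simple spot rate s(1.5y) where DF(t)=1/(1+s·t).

1 1/2 9503/10000
2 1 943/1000
3 3/2 2349/2500
4 2 1811/2000
5 5/2 8931/10000
6 3 8831/10000
7 7/2 8597/10000
8 4 532/625
s(1.5y) = (1/(2349/2500) − 1)/(3/2) = 302/7047 ≈ 4.2855%

step 1 [0.5y] bond c/2=11/800: DF=(7706933/8000000 − 11/800·(0))/(1+11/800) = 9503/10000 ≈ 0.950300
step 2 [1y] swap r/2=190/6311: DF=(1 − 190/6311·(0.950300))/(1+190/6311) = 943/1000 ≈ 0.943000
step 3 [1.5y] zero: DF = P = 2349/2500 ≈ 0.939600
step 4 [2y] zero: DF = P = 1811/2000 ≈ 0.905500
step 5 [2.5y] bond c/2=11/400: DF=(816373/800000 − 11/400·(0.950300+0.943000+0.939600+0.905500))/(1+11/400) = 8931/10000 ≈ 0.893100
step 6 [3y] swap r/2=167/7878: DF=(1 − 167/7878·(0.950300+0.943000+0.939600+0.905500+0.893100))/(1+167/7878) = 8831/10000 ≈ 0.883100
step 7 [3.5y] zero: DF = P = 8597/10000 ≈ 0.859700
step 8 [4y] swap r/2=496/24085: DF=(1 − 496/24085·(0.950300+0.943000+0.939600+0.905500+0.893100+0.883100+0.859700))/(1+496/24085) = 532/625 ≈ 0.851200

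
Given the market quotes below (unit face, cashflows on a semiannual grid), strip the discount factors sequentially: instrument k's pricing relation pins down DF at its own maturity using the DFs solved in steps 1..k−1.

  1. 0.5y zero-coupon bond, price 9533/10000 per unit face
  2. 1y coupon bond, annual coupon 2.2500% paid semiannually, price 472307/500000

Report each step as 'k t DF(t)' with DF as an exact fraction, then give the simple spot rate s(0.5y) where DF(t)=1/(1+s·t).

1 1/2 9533/10000
2 1 1847/2000
s(0.5y) = (1/(9533/10000) − 1)/(1/2) = 934/9533 ≈ 9.7975%

step 1 [0.5y] zero: DF = P = 9533/10000 ≈ 0.953300
step 2 [1y] bond c/2=9/800: DF=(472307/500000 − 9/800·(0.953300))/(1+9/800) = 1847/2000 ≈ 0.923500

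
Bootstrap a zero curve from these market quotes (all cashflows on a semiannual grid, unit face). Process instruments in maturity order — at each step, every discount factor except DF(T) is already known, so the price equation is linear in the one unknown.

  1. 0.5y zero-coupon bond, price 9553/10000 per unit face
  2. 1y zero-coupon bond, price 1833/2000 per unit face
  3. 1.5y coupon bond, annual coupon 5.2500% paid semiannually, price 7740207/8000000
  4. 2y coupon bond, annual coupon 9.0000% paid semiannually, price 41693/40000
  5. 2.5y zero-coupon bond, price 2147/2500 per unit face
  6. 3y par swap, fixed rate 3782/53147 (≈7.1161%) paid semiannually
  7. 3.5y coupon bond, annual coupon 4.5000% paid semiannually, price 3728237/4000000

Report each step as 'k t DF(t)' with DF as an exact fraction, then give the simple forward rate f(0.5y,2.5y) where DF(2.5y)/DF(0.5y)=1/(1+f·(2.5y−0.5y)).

1 1/2 9553/10000
2 1 1833/2000
3 3/2 8949/10000
4 2 8783/10000
5 5/2 2147/2500
6 3 8109/10000
7 7/2 3973/5000
f(0.5y,2.5y) = ((9553/10000)/(2147/2500) − 1)/(2) = 965/17176 ≈ 5.6183%

step 1 [0.5y] zero: DF = P = 9553/10000 ≈ 0.955300
step 2 [1y] zero: DF = P = 1833/2000 ≈ 0.916500
step 3 [1.5y] bond c/2=21/800: DF=(7740207/8000000 − 21/800·(0.955300+0.916500))/(1+21/800) = 8949/10000 ≈ 0.894900
step 4 [2y] bond c/2=9/200: DF=(41693/40000 − 9/200·(0.955300+0.916500+0.894900))/(1+9/200) = 8783/10000 ≈ 0.878300
step 5 [2.5y] zero: DF = P = 2147/2500 ≈ 0.858800
step 6 [3y] swap r/2=1891/53147: DF=(1 − 1891/53147·(0.955300+0.916500+0.894900+0.878300+0.858800))/(1+1891/53147) = 8109/10000 ≈ 0.810900
step 7 [3.5y] bond c/2=9/400: DF=(3728237/4000000 − 9/400·(0.955300+0.916500+0.894900+0.878300+0.858800+0.810900))/(1+9/400) = 3973/5000 ≈ 0.794600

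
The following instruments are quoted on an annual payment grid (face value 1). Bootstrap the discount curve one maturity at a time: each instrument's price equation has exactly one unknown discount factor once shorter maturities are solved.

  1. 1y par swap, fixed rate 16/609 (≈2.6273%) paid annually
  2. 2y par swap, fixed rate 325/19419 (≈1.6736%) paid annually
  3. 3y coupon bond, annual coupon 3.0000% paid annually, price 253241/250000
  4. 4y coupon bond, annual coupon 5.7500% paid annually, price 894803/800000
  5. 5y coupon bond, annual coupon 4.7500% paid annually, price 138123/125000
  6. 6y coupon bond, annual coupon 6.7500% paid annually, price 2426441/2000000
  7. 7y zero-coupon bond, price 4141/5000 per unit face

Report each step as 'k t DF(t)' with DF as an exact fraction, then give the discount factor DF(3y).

1 1 609/625
2 2 387/400
3 3 9269/10000
4 4 9017/10000
5 5 8839/10000
6 6 4211/5000
7 7 4141/5000
DF(3y) = 9269/10000 ≈ 0.926900

step 1 [1y] swap r/1=16/609: DF=(1 − 16/609·(0))/(1+16/609) = 609/625 ≈ 0.974400
step 2 [2y] swap r/1=325/19419: DF=(1 − 325/19419·(0.974400))/(1+325/19419) = 387/400 ≈ 0.967500
step 3 [3y] bond c/1=3/100: DF=(253241/250000 − 3/100·(0.974400+0.967500))/(1+3/100) = 9269/10000 ≈ 0.926900
step 4 [4y] bond c/1=23/400: DF=(894803/800000 − 23/400·(0.974400+0.967500+0.926900))/(1+23/400) = 9017/10000 ≈ 0.901700
step 5 [5y] bond c/1=19/400: DF=(138123/125000 − 19/400·(0.974400+0.967500+0.926900+0.901700))/(1+19/400) = 8839/10000 ≈ 0.883900
step 6 [6y] bond c/1=27/400: DF=(2426441/2000000 − 27/400·(0.974400+0.967500+0.926900+0.901700+0.883900))/(1+27/400) = 4211/5000 ≈ 0.842200
step 7 [7y] zero: DF = P = 4141/5000 ≈ 0.828200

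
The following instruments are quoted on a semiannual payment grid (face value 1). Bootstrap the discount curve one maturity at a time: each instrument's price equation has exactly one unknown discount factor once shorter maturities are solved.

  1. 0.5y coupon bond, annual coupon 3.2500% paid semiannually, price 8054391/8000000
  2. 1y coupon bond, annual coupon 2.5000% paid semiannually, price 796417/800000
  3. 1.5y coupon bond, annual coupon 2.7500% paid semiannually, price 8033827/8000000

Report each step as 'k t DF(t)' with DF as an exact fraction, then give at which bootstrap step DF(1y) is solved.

step 1 [0.5y] bond c/2=13/800: DF=(8054391/8000000 − 13/800·(0))/(1+13/800) = 9907/10000 ≈ 0.990700
step 2 [1y] bond c/2=1/80: DF=(796417/800000 − 1/80·(0.990700))/(1+1/80) = 971/1000 ≈ 0.971000
step 3 [1.5y] bond c/2=11/800: DF=(8033827/8000000 − 11/800·(0.990700+0.971000))/(1+11/800) = 241/250 ≈ 0.964000

1 1/2 9907/10000
2 1 971/1000
3 3/2 241/250
DF(1y) is solved at step 2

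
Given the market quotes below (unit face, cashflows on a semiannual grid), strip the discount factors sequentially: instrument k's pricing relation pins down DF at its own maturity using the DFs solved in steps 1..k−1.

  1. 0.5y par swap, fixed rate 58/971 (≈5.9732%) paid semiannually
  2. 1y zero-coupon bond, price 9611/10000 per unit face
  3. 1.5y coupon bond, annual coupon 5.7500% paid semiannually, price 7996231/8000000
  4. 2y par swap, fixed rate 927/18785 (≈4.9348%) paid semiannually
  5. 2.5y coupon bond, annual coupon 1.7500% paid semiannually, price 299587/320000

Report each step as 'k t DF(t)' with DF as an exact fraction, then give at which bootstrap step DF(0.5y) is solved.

step 1 [0.5y] swap r/2=29/971: DF=(1 − 29/971·(0))/(1+29/971) = 971/1000 ≈ 0.971000
step 2 [1y] zero: DF = P = 9611/10000 ≈ 0.961100
step 3 [1.5y] bond c/2=23/800: DF=(7996231/8000000 − 23/800·(0.971000+0.961100))/(1+23/800) = 1147/1250 ≈ 0.917600
step 4 [2y] swap r/2=927/37570: DF=(1 − 927/37570·(0.971000+0.961100+0.917600))/(1+927/37570) = 9073/10000 ≈ 0.907300
step 5 [2.5y] bond c/2=7/800: DF=(299587/320000 − 7/800·(0.971000+0.961100+0.917600+0.907300))/(1+7/800) = 1791/2000 ≈ 0.895500

1 1/2 971/1000
2 1 9611/10000
3 3/2 1147/1250
4 2 9073/10000
5 5/2 1791/2000
DF(0.5y) is solved at step 1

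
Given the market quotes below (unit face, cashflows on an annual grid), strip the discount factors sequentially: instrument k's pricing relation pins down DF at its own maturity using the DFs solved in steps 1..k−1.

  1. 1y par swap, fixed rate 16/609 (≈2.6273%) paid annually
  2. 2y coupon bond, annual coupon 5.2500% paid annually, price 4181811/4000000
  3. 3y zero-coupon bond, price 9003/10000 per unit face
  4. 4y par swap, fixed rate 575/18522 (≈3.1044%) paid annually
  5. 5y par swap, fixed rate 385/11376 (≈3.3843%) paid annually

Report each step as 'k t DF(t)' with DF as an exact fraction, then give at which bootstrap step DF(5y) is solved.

step 1 [1y] swap r/1=16/609: DF=(1 − 16/609·(0))/(1+16/609) = 609/625 ≈ 0.974400
step 2 [2y] bond c/1=21/400: DF=(4181811/4000000 − 21/400·(0.974400))/(1+21/400) = 9447/10000 ≈ 0.944700
step 3 [3y] zero: DF = P = 9003/10000 ≈ 0.900300
step 4 [4y] swap r/1=575/18522: DF=(1 − 575/18522·(0.974400+0.944700+0.900300))/(1+575/18522) = 177/200 ≈ 0.885000
step 5 [5y] swap r/1=385/11376: DF=(1 − 385/11376·(0.974400+0.944700+0.900300+0.885000))/(1+385/11376) = 423/500 ≈ 0.846000

1 1 609/625
2 2 9447/10000
3 3 9003/10000
4 4 177/200
5 5 423/500
DF(5y) is solved at step 5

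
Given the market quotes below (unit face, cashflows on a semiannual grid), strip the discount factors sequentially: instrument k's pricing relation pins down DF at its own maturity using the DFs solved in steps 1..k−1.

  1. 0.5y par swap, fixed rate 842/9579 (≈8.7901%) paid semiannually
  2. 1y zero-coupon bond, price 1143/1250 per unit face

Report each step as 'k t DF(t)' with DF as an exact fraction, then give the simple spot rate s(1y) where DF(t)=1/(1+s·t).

step 1 [0.5y] swap r/2=421/9579: DF=(1 − 421/9579·(0))/(1+421/9579) = 9579/10000 ≈ 0.957900
step 2 [1y] zero: DF = P = 1143/1250 ≈ 0.914400

1 1/2 9579/10000
2 1 1143/1250
s(1y) = (1/(1143/1250) − 1)/(1) = 107/1143 ≈ 9.3613%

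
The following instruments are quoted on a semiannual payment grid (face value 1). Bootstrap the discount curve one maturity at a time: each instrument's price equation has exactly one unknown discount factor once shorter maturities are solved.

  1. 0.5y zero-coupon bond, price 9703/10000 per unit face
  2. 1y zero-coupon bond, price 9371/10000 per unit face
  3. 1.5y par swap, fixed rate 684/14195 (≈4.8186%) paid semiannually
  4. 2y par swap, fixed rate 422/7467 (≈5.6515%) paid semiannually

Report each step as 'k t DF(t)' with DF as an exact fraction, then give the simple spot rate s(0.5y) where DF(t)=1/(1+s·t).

1 1/2 9703/10000
2 1 9371/10000
3 3/2 2329/2500
4 2 1789/2000
s(0.5y) = (1/(9703/10000) − 1)/(1/2) = 594/9703 ≈ 6.1218%

step 1 [0.5y] zero: DF = P = 9703/10000 ≈ 0.970300
step 2 [1y] zero: DF = P = 9371/10000 ≈ 0.937100
step 3 [1.5y] swap r/2=342/14195: DF=(1 − 342/14195·(0.970300+0.937100))/(1+342/14195) = 2329/2500 ≈ 0.931600
step 4 [2y] swap r/2=211/7467: DF=(1 − 211/7467·(0.970300+0.937100+0.931600))/(1+211/7467) = 1789/2000 ≈ 0.894500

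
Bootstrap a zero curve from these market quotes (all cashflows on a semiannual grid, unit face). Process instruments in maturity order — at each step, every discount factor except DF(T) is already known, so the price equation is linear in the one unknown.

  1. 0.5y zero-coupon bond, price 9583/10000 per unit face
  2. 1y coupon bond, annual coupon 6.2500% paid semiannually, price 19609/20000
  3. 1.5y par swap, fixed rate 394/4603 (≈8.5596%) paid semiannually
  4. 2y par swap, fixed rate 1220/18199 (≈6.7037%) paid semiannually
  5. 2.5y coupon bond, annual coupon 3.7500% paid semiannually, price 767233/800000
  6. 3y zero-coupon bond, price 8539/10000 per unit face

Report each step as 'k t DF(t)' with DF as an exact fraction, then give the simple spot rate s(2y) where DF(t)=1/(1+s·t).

1 1/2 9583/10000
2 1 9217/10000
3 3/2 4409/5000
4 2 439/500
5 5/2 1093/1250
6 3 8539/10000
s(2y) = (1/(439/500) − 1)/(2) = 61/878 ≈ 6.9476%

step 1 [0.5y] zero: DF = P = 9583/10000 ≈ 0.958300
step 2 [1y] bond c/2=1/32: DF=(19609/20000 − 1/32·(0.958300))/(1+1/32) = 9217/10000 ≈ 0.921700
step 3 [1.5y] swap r/2=197/4603: DF=(1 − 197/4603·(0.958300+0.921700))/(1+197/4603) = 4409/5000 ≈ 0.881800
step 4 [2y] swap r/2=610/18199: DF=(1 − 610/18199·(0.958300+0.921700+0.881800))/(1+610/18199) = 439/500 ≈ 0.878000
step 5 [2.5y] bond c/2=3/160: DF=(767233/800000 − 3/160·(0.958300+0.921700+0.881800+0.878000))/(1+3/160) = 1093/1250 ≈ 0.874400
step 6 [3y] zero: DF = P = 8539/10000 ≈ 0.853900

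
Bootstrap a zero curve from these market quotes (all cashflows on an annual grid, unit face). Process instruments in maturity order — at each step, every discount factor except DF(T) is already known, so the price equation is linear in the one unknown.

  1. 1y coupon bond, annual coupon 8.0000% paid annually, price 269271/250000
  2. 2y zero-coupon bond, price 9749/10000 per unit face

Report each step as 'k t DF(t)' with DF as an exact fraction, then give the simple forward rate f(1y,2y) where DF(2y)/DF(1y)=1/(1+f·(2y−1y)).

1 1 9973/10000
2 2 9749/10000
f(1y,2y) = ((9973/10000)/(9749/10000) − 1)/(1) = 224/9749 ≈ 2.2977%

step 1 [1y] bond c/1=2/25: DF=(269271/250000 − 2/25·(0))/(1+2/25) = 9973/10000 ≈ 0.997300
step 2 [2y] zero: DF = P = 9749/10000 ≈ 0.974900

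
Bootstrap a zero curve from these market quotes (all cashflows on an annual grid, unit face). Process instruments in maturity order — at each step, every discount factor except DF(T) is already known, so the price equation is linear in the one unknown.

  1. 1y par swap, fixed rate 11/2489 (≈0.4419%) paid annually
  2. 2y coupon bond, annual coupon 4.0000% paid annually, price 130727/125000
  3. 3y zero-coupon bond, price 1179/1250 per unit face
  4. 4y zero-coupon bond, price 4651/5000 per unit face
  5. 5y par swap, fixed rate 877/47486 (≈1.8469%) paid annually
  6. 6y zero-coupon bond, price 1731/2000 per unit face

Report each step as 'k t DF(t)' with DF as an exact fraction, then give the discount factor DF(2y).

1 1 2489/2500
2 2 9673/10000
3 3 1179/1250
4 4 4651/5000
5 5 9123/10000
6 6 1731/2000
DF(2y) = 9673/10000 ≈ 0.967300

step 1 [1y] swap r/1=11/2489: DF=(1 − 11/2489·(0))/(1+11/2489) = 2489/2500 ≈ 0.995600
step 2 [2y] bond c/1=1/25: DF=(130727/125000 − 1/25·(0.995600))/(1+1/25) = 9673/10000 ≈ 0.967300
step 3 [3y] zero: DF = P = 1179/1250 ≈ 0.943200
step 4 [4y] zero: DF = P = 4651/5000 ≈ 0.930200
step 5 [5y] swap r/1=877/47486: DF=(1 − 877/47486·(0.995600+0.967300+0.943200+0.930200))/(1+877/47486) = 9123/10000 ≈ 0.912300
step 6 [6y] zero: DF = P = 1731/2000 ≈ 0.865500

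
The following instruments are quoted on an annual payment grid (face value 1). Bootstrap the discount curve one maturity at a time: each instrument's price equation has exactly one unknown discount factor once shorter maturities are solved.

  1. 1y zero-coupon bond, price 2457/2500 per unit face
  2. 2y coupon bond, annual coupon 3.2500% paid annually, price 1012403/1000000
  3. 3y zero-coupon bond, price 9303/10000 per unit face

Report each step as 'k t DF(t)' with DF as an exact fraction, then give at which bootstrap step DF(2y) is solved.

step 1 [1y] zero: DF = P = 2457/2500 ≈ 0.982800
step 2 [2y] bond c/1=13/400: DF=(1012403/1000000 − 13/400·(0.982800))/(1+13/400) = 1187/1250 ≈ 0.949600
step 3 [3y] zero: DF = P = 9303/10000 ≈ 0.930300

1 1 2457/2500
2 2 1187/1250
3 3 9303/10000
DF(2y) is solved at step 2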